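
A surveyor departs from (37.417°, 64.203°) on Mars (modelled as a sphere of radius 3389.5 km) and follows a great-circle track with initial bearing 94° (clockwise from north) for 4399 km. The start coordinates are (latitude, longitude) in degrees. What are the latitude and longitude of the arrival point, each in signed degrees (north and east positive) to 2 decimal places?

Angular distance δ = d/R = 4399/3389.5 = 1.29783 rad; initial bearing θ = 1.6406 rad.
sin φ₂ = sin φ₁ cos δ + cos φ₁ sin δ cos θ = (0.6076)(0.2696) + (0.7942)(0.9630)(-0.0698) = 0.1105, so φ₂ = 6.34°.
Δλ = atan2(sin θ sin δ cos φ₁, cos δ − sin φ₁ sin φ₂) = atan2(0.7630, 0.2025) = 75.137°.
λ₂ = 64.203° + 75.137° = 139.34°.

6.34°, 139.34°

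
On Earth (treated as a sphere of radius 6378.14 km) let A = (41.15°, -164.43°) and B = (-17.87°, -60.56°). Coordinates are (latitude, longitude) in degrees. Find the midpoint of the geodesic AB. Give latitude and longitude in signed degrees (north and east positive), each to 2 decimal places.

18.29°, -104.03°

Central angle δ = 1.9538 rad. Interpolating on the sphere with fraction f = 0.5:
P = [sin((1−f)δ)·A + sin(fδ)·B] / sin δ = 0.8935·A + 0.8935·B in Cartesian coordinates,
giving P = (-0.2301, -0.9212, 0.3138), i.e. latitude 18.29°, longitude -104.03°.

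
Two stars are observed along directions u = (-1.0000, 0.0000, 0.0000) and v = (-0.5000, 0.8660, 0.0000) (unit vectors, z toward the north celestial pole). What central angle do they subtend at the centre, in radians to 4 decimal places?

u·v = 0.5000; |u| = 1.0000, |v| = 1.0000.
cos θ = (u·v)/(|u||v|) = 0.5000, so θ = 1.0472 rad.

1.0472 rad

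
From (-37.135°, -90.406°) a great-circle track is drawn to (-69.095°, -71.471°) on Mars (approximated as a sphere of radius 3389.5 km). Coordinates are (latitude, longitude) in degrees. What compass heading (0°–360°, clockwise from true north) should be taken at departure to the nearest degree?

168°

Δλ = 18.935° = 0.3305 rad.
y = sin Δλ · cos φ₂ = (0.3245)(0.3568) = 0.1158
x = cos φ₁ sin φ₂ − sin φ₁ cos φ₂ cos Δλ = (0.7972)(-0.9342) − (-0.6037)(0.3568)(0.9459) = -0.5410
θ = atan2(y, x) = 167.92°, so the bearing is 168°.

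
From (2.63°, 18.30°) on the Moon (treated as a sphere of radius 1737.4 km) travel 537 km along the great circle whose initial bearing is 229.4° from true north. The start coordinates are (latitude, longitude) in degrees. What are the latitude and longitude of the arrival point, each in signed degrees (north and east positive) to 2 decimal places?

Angular distance δ = d/R = 537/1737.4 = 0.30908 rad; initial bearing θ = 4.0038 rad.
sin φ₂ = sin φ₁ cos δ + cos φ₁ sin δ cos θ = (0.0459)(0.9526) + (0.9989)(0.3042)(-0.6508) = -0.1540, so φ₂ = -8.86°.
Δλ = atan2(sin θ sin δ cos φ₁, cos δ − sin φ₁ sin φ₂) = atan2(-0.2307, 0.9597) = -13.518°.
λ₂ = 18.300° − 13.518° = 4.78°.

-8.86°, 4.78°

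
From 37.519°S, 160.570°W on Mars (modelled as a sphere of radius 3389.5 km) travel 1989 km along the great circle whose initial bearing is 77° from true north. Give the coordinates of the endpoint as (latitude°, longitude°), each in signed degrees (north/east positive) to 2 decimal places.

-24.10°, -124.34°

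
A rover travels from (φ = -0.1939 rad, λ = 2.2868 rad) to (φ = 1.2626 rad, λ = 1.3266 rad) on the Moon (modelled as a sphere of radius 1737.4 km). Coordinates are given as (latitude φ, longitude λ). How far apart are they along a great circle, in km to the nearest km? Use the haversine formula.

2752 km

Let φ₁ = -0.1939 rad, φ₂ = 1.2626 rad, and Δλ = -0.9602 rad.
Haversine: a = sin²(Δφ/2) + cos φ₁ cos φ₂ sin²(Δλ/2) = 0.4430 + (0.9813)(0.3033)(0.2133) = 0.50647.
Central angle c = 2·arcsin(√a) = 1.58374 rad.
Distance = R·c = 1737.4 × 1.5837 ≈ 2752 km.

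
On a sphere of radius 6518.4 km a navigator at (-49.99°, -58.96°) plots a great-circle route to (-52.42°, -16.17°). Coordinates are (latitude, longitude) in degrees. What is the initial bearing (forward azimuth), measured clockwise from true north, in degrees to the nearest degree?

With φ₁ = -0.8725, φ₂ = -0.9149, Δλ = 0.7468 rad, the forward-azimuth formula gives
θ = atan2( sin Δλ cos φ₂ , cos φ₁ sin φ₂ − sin φ₁ cos φ₂ cos Δλ ) = atan2(0.4143, -0.1667) = 111.92°.
So the initial bearing is 112°.

112°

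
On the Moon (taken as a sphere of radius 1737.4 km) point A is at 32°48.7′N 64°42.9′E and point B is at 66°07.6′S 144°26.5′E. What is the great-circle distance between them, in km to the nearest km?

Let φ₁ = 0.5727 rad, φ₂ = -1.1541 rad, and Δλ = 1.3915 rad.
Haversine: a = sin²(Δφ/2) + cos φ₁ cos φ₂ sin²(Δλ/2) = 0.5777 + (0.8405)(0.4047)(0.4108) = 0.71743.
Central angle c = 2·arcsin(√a) = 2.02067 rad.
Distance = R·c = 1737.4 × 2.0207 ≈ 3511 km.

3511 km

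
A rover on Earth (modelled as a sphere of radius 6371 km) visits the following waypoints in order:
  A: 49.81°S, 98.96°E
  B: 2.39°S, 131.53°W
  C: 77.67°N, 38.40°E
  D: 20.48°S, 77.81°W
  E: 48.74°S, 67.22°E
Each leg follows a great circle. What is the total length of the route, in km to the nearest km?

Leg A→B: central angle 1.9588 rad, distance 12479.6 km.
Leg B→C: central angle 1.8243 rad, distance 11622.7 km.
Leg C→D: central angle 2.0155 rad, distance 12840.6 km.
Leg D→E: central angle 1.8165 rad, distance 11572.9 km.
Total: 12479.6 + 11622.7 + 12840.6 + 11572.9 ≈ 48516 km.

48516 km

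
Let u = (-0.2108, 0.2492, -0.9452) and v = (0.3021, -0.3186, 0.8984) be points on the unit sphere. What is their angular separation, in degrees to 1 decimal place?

172.9°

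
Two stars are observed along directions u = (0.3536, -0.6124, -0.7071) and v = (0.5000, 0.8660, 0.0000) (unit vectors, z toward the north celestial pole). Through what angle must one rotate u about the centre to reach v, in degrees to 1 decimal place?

u·v = -0.3535; |u| = 1.0000, |v| = 1.0000.
cos θ = (u·v)/(|u||v|) = -0.3535, so θ = 110.7°.

110.7°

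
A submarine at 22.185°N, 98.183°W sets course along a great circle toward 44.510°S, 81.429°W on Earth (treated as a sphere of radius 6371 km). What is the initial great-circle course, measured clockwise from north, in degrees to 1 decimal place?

167.2°

With φ₁ = 0.3872, φ₂ = -0.7768, Δλ = 0.2924 rad, the forward-azimuth formula gives
θ = atan2( sin Δλ cos φ₂ , cos φ₁ sin φ₂ − sin φ₁ cos φ₂ cos Δλ ) = atan2(0.2056, -0.9070) = 167.23°.
So the initial bearing is 167.2°.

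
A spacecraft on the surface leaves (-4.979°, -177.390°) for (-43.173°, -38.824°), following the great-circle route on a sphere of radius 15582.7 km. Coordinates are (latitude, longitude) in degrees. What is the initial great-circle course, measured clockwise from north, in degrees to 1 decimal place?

With φ₁ = -0.0869, φ₂ = -0.7535, Δλ = 2.4184 rad, the forward-azimuth formula gives
θ = atan2( sin Δλ cos φ₂ , cos φ₁ sin φ₂ − sin φ₁ cos φ₂ cos Δλ ) = atan2(0.4826, -0.7291) = 146.50°.
So the initial bearing is 146.5°.

146.5°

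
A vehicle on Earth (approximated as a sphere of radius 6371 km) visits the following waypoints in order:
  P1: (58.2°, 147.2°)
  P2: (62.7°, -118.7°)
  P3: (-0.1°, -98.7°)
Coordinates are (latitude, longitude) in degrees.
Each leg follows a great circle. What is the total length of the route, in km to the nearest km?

Leg P1→P2: central angle 0.7408 rad, distance 4719.4 km.
Leg P2→P3: central angle 1.1269 rad, distance 7179.6 km.
Total: 4719.4 + 7179.6 ≈ 11899 km.

11899 km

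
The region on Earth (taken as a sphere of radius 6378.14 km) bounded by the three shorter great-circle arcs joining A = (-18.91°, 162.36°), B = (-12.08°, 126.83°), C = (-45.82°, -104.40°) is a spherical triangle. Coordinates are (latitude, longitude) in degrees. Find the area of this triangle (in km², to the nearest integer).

Side lengths (central angles): a = 1.8511, b = 1.3744, c = 0.6082 rad; semiperimeter s = 1.9169.
By l'Huilier's theorem, tan(E/4) = √[tan(s/2) tan((s−a)/2) tan((s−b)/2) tan((s−c)/2)], giving spherical excess E = 0.3984 rad.
Area = E·R² = 0.3984 × (6378.14)² ≈ 16207195 km².

16207195 km²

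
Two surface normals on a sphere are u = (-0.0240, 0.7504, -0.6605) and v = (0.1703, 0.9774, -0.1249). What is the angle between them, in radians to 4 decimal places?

0.6234 rad

u·v = 0.8119; |u| = 1.0000, |v| = 1.0000.
cos θ = (u·v)/(|u||v|) = 0.8119, so θ = 0.6234 rad.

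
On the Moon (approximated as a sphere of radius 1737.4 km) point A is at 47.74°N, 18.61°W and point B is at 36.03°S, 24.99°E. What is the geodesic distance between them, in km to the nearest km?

2801 km

Let φ₁ = 0.8332 rad, φ₂ = -0.6288 rad, and Δλ = 0.7610 rad.
Haversine: a = sin²(Δφ/2) + cos φ₁ cos φ₂ sin²(Δλ/2) = 0.4457 + (0.6725)(0.8087)(0.1379) = 0.52075.
Central angle c = 2·arcsin(√a) = 1.61230 rad.
Distance = R·c = 1737.4 × 1.6123 ≈ 2801 km.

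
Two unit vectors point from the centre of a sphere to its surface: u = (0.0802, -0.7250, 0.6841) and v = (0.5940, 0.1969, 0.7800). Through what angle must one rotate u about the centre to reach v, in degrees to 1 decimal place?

u·v = 0.4385; |u| = 1.0000, |v| = 1.0000.
cos θ = (u·v)/(|u||v|) = 0.4385, so θ = 64.0°.

64.0°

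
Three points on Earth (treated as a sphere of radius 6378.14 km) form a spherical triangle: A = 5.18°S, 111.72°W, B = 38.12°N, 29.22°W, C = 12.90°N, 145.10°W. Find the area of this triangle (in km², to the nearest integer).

27011199 km²

Side lengths (central angles): a = 1.7690, b = 0.6592, c = 1.5242 rad; semiperimeter s = 1.9762.
By l'Huilier's theorem, tan(E/4) = √[tan(s/2) tan((s−a)/2) tan((s−b)/2) tan((s−c)/2)], giving spherical excess E = 0.6640 rad.
Area = E·R² = 0.6640 × (6378.14)² ≈ 27011199 km².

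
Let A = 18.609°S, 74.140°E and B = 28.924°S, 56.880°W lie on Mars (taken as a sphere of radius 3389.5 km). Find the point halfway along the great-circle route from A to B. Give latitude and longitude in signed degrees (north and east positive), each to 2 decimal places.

-46.62°, 13.62°

Central angle δ = 1.9715 rad. Interpolating on the sphere with fraction f = 0.5:
P = [sin((1−f)δ)·A + sin(fδ)·B] / sin δ = 0.9054·A + 0.9054·B in Cartesian coordinates,
giving P = (0.6675, 0.1617, -0.7268), i.e. latitude -46.62°, longitude 13.62°.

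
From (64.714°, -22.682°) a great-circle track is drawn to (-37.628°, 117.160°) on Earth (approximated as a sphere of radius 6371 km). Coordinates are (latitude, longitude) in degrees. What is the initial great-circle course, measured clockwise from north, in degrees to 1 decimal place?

With φ₁ = 1.1295, φ₂ = -0.6567, Δλ = 2.4407 rad, the forward-azimuth formula gives
θ = atan2( sin Δλ cos φ₂ , cos φ₁ sin φ₂ − sin φ₁ cos φ₂ cos Δλ ) = atan2(0.5108, 0.2865) = 60.71°.
So the initial bearing is 60.7°.

60.7°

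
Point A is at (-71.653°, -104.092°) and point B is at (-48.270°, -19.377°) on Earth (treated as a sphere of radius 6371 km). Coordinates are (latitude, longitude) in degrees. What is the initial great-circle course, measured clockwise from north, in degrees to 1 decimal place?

With φ₁ = -1.2506, φ₂ = -0.8425, Δλ = 1.4786 rad, the forward-azimuth formula gives
θ = atan2( sin Δλ cos φ₂ , cos φ₁ sin φ₂ − sin φ₁ cos φ₂ cos Δλ ) = atan2(0.6628, -0.1767) = 104.93°.
So the initial bearing is 104.9°.

104.9°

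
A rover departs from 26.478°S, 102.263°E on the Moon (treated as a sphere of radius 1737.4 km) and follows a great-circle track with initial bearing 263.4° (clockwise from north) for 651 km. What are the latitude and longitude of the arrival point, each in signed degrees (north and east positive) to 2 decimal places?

-26.91°, 78.20°

Angular distance δ = d/R = 651/1737.4 = 0.37470 rad; initial bearing θ = 4.5972 rad.
sin φ₂ = sin φ₁ cos δ + cos φ₁ sin δ cos θ = (-0.4459)(0.9306) + (0.8951)(0.3660)(-0.1149) = -0.4526, so φ₂ = -26.91°.
Δλ = atan2(sin θ sin δ cos φ₁, cos δ − sin φ₁ sin φ₂) = atan2(-0.3254, 0.7288) = -24.061°.
λ₂ = 102.263° − 24.061° = 78.20°.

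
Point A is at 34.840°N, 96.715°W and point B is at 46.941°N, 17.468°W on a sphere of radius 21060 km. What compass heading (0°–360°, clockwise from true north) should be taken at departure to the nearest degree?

52°

With φ₁ = 0.6081, φ₂ = 0.8193, Δλ = 1.3831 rad, the forward-azimuth formula gives
θ = atan2( sin Δλ cos φ₂ , cos φ₁ sin φ₂ − sin φ₁ cos φ₂ cos Δλ ) = atan2(0.6708, 0.5269) = 51.85°.
So the initial bearing is 52°.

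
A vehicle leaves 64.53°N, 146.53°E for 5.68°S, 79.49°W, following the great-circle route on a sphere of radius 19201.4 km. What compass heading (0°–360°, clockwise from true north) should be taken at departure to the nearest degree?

51°

Δλ = 133.980° = 2.3384 rad.
y = sin Δλ · cos φ₂ = (0.7196)(0.9951) = 0.7160
x = cos φ₁ sin φ₂ − sin φ₁ cos φ₂ cos Δλ = (0.4300)(-0.0990) − (0.9028)(0.9951)(-0.6944) = 0.5813
θ = atan2(y, x) = 50.93°, so the bearing is 51°.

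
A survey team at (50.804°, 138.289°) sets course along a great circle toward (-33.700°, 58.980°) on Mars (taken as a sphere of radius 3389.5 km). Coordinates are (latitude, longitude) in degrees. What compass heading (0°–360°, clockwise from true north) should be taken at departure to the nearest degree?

Δλ = -79.309° = -1.3842 rad.
y = sin Δλ · cos φ₂ = (-0.9826)(0.8320) = -0.8175
x = cos φ₁ sin φ₂ − sin φ₁ cos φ₂ cos Δλ = (0.6320)(-0.5548) − (0.7750)(0.8320)(0.1855) = -0.4703
θ = atan2(y, x) = -119.91°; adding 360° gives 240°.

240°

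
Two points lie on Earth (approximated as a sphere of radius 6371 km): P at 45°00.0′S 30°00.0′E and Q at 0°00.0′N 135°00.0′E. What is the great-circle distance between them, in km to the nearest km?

In radians: φ₁ = -0.7854, φ₂ = 0.0000, Δλ = 105.000° = 1.8326 rad.
cos c = sin φ₁ sin φ₂ + cos φ₁ cos φ₂ cos Δλ = (-0.7071)(0.0000) + (0.7071)(1.0000)(-0.2588) = -0.18301,
so c = arccos(-0.18301) = 1.75485 rad.
Distance = R·c = 6371 × 1.7548 ≈ 11180 km.

11180 km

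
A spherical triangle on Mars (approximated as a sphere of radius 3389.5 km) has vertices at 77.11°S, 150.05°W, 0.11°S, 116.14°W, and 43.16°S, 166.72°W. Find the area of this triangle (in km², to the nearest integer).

Side lengths (central angles): a = 1.0877, b = 0.6047, c = 1.3827 rad; semiperimeter s = 1.5375.
By l'Huilier's theorem, tan(E/4) = √[tan(s/2) tan((s−a)/2) tan((s−b)/2) tan((s−c)/2)], giving spherical excess E = 0.3708 rad.
Area = E·R² = 0.3708 × (3389.5)² ≈ 4260346 km².

4260346 km²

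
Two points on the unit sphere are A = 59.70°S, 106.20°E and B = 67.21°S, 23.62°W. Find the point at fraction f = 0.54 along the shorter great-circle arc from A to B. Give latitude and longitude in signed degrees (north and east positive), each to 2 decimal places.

Central angle δ = 0.8355 rad. Interpolating on the sphere with fraction f = 0.54:
P = [sin((1−f)δ)·A + sin(fδ)·B] / sin δ = 0.5056·A + 0.5879·B in Cartesian coordinates,
giving P = (0.1375, 0.1537, -0.9785), i.e. latitude -78.10°, longitude 48.18°.

-78.10°, 48.18°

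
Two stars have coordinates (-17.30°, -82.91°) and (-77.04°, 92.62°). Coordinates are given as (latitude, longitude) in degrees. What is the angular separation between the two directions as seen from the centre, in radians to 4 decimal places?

1.4944 rad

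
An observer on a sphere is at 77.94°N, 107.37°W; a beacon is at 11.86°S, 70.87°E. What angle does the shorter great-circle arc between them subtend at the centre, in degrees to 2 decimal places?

113.91°

In radians: φ₁ = 1.3603, φ₂ = -0.2070, Δλ = 178.240° = 3.1109 rad.
Haversine: a = sin²(Δφ/2) + cos φ₁ cos φ₂ sin²(Δλ/2) = 0.4983 + (0.2089)(0.9787)(0.9998) = 0.70268.
Central angle c = 2·arcsin(√a) = 1.98817 rad.
So the angular separation is 113.91°.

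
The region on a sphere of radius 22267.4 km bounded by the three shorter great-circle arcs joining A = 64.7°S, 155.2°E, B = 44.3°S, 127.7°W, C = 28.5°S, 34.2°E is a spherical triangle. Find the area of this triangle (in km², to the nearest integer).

Side lengths (central angles): a = 1.8386, b = 1.3305, c = 0.7958 rad; semiperimeter s = 1.9825.
By l'Huilier's theorem, tan(E/4) = √[tan(s/2) tan((s−a)/2) tan((s−b)/2) tan((s−c)/2)], giving spherical excess E = 0.6285 rad.
Area = E·R² = 0.6285 × (22267.4)² ≈ 311619191 km².

311619191 km²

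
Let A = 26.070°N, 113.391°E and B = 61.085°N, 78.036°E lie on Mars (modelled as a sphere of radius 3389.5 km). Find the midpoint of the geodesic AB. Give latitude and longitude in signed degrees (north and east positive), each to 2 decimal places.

Central angle δ = 0.7394 rad. Interpolating on the sphere with fraction f = 0.5:
P = [sin((1−f)δ)·A + sin(fδ)·B] / sin δ = 0.5362·A + 0.5362·B in Cartesian coordinates,
giving P = (-0.1375, 0.6957, 0.7050), i.e. latitude 44.83°, longitude 101.18°.

44.83°, 101.18°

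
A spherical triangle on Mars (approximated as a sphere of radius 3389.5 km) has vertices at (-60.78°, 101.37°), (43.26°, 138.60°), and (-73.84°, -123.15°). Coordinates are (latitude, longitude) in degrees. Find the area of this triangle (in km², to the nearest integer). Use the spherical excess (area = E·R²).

12497752 km²

Side lengths (central angles): a = 2.3286, b = 0.7357, c = 1.8913 rad; semiperimeter s = 2.4778.
By l'Huilier's theorem, tan(E/4) = √[tan(s/2) tan((s−a)/2) tan((s−b)/2) tan((s−c)/2)], giving spherical excess E = 1.0878 rad.
Area = E·R² = 1.0878 × (3389.5)² ≈ 12497752 km².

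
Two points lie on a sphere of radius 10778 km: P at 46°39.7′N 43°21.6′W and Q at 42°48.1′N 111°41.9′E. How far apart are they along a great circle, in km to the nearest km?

16525 km

With latitudes φ₁ = 46.662°, φ₂ = 42.802° and longitude difference Δλ = 155.058°:
cos c = sin φ₁ sin φ₂ + cos φ₁ cos φ₂ cos Δλ = (0.7273)(0.6795) + (0.6863)(0.7337)(-0.9067) = 0.03760,
so c = arccos(0.03760) = 1.53319 rad.
Distance = R·c = 10778 × 1.5332 ≈ 16525 km.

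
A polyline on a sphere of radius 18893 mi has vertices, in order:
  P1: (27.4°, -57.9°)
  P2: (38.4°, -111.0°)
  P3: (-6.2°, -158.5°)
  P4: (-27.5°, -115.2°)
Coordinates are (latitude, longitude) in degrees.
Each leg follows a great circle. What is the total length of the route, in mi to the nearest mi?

50841 mi

Leg P1→P2: central angle 0.7903 rad, distance 14931.7 mi.
Leg P2→P3: central angle 1.0936 rad, distance 20661.7 mi.
Leg P3→P4: central angle 0.8070 rad, distance 15247.5 mi.
Total: 14931.7 + 20661.7 + 15247.5 ≈ 50841 mi.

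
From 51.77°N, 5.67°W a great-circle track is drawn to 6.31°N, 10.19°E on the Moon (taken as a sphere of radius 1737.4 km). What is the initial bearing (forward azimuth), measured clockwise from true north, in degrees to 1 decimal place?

Δλ = 15.860° = 0.2768 rad.
y = sin Δλ · cos φ₂ = (0.2733)(0.9939) = 0.2716
x = cos φ₁ sin φ₂ − sin φ₁ cos φ₂ cos Δλ = (0.6188)(0.1099) − (0.7855)(0.9939)(0.9619) = -0.6830
θ = atan2(y, x) = 158.31°, so the bearing is 158.3°.

158.3°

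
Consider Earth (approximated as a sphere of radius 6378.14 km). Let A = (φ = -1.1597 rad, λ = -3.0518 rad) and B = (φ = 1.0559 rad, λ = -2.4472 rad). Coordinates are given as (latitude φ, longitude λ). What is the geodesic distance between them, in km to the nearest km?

With latitudes φ₁ = -66.446°, φ₂ = 60.499° and longitude difference Δλ = 34.641°:
cos c = sin φ₁ sin φ₂ + cos φ₁ cos φ₂ cos Δλ = (-0.9167)(0.8703) + (0.3996)(0.4924)(0.8227) = -0.63593,
so c = arccos(-0.63593) = 2.26000 rad.
Distance = R·c = 6378.14 × 2.2600 ≈ 14415 km.

14415 km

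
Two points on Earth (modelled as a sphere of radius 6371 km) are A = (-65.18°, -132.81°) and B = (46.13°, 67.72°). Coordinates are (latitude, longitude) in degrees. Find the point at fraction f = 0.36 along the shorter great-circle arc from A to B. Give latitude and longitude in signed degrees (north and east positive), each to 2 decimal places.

-49.84°, 104.33°

The central angle between A and B is δ = 2.7565 rad.
With f = 0.36, the slerp weights are sin((1−f)δ)/sin δ = 2.6124 and sin(fδ)/sin δ = 2.2289.
Weighted sum of the unit vectors: (2.6124)·(-0.2853,-0.3079,-0.9076) + (2.2289)·(0.2627,0.6413,0.7209) = (-0.1596, 0.6249, -0.7642).
Converting back: φ = atan2(z, √(x²+y²)) = -49.84°, λ = atan2(y, x) = 104.33°.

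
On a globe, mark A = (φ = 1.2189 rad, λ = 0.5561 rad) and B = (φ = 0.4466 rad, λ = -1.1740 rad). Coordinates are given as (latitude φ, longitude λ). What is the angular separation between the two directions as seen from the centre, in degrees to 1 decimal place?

69.1°

With latitudes φ₁ = 69.838°, φ₂ = 25.588° and longitude difference Δλ = -99.127°:
cos c = sin φ₁ sin φ₂ + cos φ₁ cos φ₂ cos Δλ = (0.9387)(0.4319) + (0.3447)(0.9019)(-0.1586) = 0.35612,
so c = arccos(0.35612) = 1.20668 rad.
So the angular separation is 69.1°.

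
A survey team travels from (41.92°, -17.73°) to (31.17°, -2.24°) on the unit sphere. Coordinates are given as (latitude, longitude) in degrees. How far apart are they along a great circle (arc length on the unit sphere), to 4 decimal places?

0.2862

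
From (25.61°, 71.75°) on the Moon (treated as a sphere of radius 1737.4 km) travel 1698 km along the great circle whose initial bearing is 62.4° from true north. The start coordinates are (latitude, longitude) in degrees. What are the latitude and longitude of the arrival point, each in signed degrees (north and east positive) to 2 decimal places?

36.02°, 137.03°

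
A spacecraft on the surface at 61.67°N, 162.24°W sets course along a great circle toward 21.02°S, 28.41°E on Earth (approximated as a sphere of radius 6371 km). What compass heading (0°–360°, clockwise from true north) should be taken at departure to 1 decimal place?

344.9°

Δλ = -169.350° = -2.9557 rad.
y = sin Δλ · cos φ₂ = (-0.1848)(0.9335) = -0.1725
x = cos φ₁ sin φ₂ − sin φ₁ cos φ₂ cos Δλ = (0.4745)(-0.3587) − (0.8802)(0.9335)(-0.9828) = 0.6373
θ = atan2(y, x) = -15.15°; adding 360° gives 344.9°.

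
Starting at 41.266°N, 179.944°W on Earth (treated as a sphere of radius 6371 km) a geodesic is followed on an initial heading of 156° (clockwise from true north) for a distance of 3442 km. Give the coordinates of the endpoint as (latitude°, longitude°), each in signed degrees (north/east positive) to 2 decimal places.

Angular distance δ = d/R = 3442/6371 = 0.54026 rad; initial bearing θ = 2.7227 rad.
sin φ₂ = sin φ₁ cos δ + cos φ₁ sin δ cos θ = (0.6596)(0.8576) + (0.7517)(0.5144)(-0.9135) = 0.2124, so φ₂ = 12.26°.
Δλ = atan2(sin θ sin δ cos φ₁, cos δ − sin φ₁ sin φ₂) = atan2(0.1573, 0.7175) = 12.362°.
λ₂ = -179.944° + 12.362° = -167.58°.

12.26°, -167.58°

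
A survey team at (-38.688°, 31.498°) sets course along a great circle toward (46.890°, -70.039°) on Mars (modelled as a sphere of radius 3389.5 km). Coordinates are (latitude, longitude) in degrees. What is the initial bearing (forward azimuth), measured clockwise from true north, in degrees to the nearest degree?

306°

Δλ = -101.537° = -1.7722 rad.
y = sin Δλ · cos φ₂ = (-0.9798)(0.6834) = -0.6696
x = cos φ₁ sin φ₂ − sin φ₁ cos φ₂ cos Δλ = (0.7806)(0.7300) − (-0.6251)(0.6834)(-0.2000) = 0.4844
θ = atan2(y, x) = -54.12°; adding 360° gives 306°.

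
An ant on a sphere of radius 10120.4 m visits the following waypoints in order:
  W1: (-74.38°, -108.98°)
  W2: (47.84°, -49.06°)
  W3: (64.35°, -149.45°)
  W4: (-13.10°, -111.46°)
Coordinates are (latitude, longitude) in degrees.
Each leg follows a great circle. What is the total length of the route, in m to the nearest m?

46489 m

Leg W1→W2: central angle 2.2438 rad, distance 22707.9 m.
Leg W2→W3: central angle 0.9074 rad, distance 9182.9 m.
Leg W3→W4: central angle 1.4425 rad, distance 14598.5 m.
Total: 22707.9 + 9182.9 + 14598.5 ≈ 46489 m.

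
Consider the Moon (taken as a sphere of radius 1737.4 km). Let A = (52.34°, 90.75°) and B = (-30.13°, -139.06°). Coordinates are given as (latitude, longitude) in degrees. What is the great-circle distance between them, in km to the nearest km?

Let φ₁ = 0.9135 rad, φ₂ = -0.5259 rad, and Δλ = 2.2722 rad.
cos c = sin φ₁ sin φ₂ + cos φ₁ cos φ₂ cos Δλ = (0.7917)(-0.5020) + (0.6110)(0.8649)(-0.6453) = -0.73839,
so c = arccos(-0.73839) = 2.40147 rad.
Distance = R·c = 1737.4 × 2.4015 ≈ 4172 km.

4172 km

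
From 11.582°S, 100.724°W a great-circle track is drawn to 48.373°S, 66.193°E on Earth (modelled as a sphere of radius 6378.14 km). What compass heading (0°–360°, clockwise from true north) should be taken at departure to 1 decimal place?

170.1°

Δλ = 166.917° = 2.9133 rad.
y = sin Δλ · cos φ₂ = (0.2264)(0.6643) = 0.1504
x = cos φ₁ sin φ₂ − sin φ₁ cos φ₂ cos Δλ = (0.9796)(-0.7475) − (-0.2008)(0.6643)(-0.9740) = -0.8622
θ = atan2(y, x) = 170.11°, so the bearing is 170.1°.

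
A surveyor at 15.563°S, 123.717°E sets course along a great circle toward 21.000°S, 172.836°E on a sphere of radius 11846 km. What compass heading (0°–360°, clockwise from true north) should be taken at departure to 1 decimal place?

With φ₁ = -0.2716, φ₂ = -0.3665, Δλ = 0.8573 rad, the forward-azimuth formula gives
θ = atan2( sin Δλ cos φ₂ , cos φ₁ sin φ₂ − sin φ₁ cos φ₂ cos Δλ ) = atan2(0.7059, -0.1813) = 104.40°.
So the initial bearing is 104.4°.

104.4°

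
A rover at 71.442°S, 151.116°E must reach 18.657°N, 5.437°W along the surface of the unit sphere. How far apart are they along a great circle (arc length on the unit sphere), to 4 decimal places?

In radians: φ₁ = -1.2469, φ₂ = 0.3256, Δλ = -156.553° = -2.7324 rad.
cos c = sin φ₁ sin φ₂ + cos φ₁ cos φ₂ cos Δλ = (-0.9480)(0.3199) + (0.3183)(0.9475)(-0.9174) = -0.57991,
so c = arccos(-0.57991) = 2.18941 rad.
On the unit sphere the arc length equals the central angle: 2.1894.

2.1894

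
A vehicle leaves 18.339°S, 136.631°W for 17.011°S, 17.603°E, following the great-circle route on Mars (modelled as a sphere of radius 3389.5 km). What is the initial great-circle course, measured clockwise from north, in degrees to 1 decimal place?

142.9°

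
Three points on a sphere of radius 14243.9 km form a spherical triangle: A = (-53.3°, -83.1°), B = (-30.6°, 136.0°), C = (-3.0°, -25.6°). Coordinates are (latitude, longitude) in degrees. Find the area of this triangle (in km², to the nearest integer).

Side lengths (central angles): a = 2.4799, b = 1.1997, c = 1.5619 rad; semiperimeter s = 2.6208.
By l'Huilier's theorem, tan(E/4) = √[tan(s/2) tan((s−a)/2) tan((s−b)/2) tan((s−c)/2)], giving spherical excess E = 1.4001 rad.
Area = E·R² = 1.4001 × (14243.9)² ≈ 284057396 km².

284057396 km²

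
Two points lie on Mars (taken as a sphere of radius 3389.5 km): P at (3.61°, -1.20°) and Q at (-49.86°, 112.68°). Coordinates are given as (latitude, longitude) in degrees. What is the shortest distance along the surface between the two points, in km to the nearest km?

6388 km

Let φ₁ = 0.0630 rad, φ₂ = -0.8702 rad, and Δλ = 1.9876 rad.
cos c = sin φ₁ sin φ₂ + cos φ₁ cos φ₂ cos Δλ = (0.0630)(-0.7645) + (0.9980)(0.6447)(-0.4048) = -0.30859,
so c = arccos(-0.30859) = 1.88451 rad.
Distance = R·c = 3389.5 × 1.8845 ≈ 6388 km.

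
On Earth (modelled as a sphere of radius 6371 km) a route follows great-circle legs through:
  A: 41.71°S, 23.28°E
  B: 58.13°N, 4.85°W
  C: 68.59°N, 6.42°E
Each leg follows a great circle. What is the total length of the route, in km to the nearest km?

Leg A→B: central angle 1.7900 rad, distance 11404.1 km.
Leg B→C: central angle 0.2020 rad, distance 1287.0 km.
Total: 11404.1 + 1287.0 ≈ 12691 km.

12691 km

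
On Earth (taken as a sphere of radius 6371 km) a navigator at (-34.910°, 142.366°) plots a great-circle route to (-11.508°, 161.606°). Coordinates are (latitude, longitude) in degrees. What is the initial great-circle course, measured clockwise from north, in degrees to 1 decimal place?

41.4°

With φ₁ = -0.6093, φ₂ = -0.2009, Δλ = 0.3358 rad, the forward-azimuth formula gives
θ = atan2( sin Δλ cos φ₂ , cos φ₁ sin φ₂ − sin φ₁ cos φ₂ cos Δλ ) = atan2(0.3229, 0.3659) = 41.43°.
So the initial bearing is 41.4°.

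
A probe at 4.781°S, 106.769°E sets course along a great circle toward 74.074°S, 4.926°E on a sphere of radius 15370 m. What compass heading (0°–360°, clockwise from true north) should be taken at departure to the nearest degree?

Δλ = -101.843° = -1.7775 rad.
y = sin Δλ · cos φ₂ = (-0.9787)(0.2744) = -0.2686
x = cos φ₁ sin φ₂ − sin φ₁ cos φ₂ cos Δλ = (0.9965)(-0.9616) − (-0.0833)(0.2744)(-0.2052) = -0.9630
θ = atan2(y, x) = -164.42°; adding 360° gives 196°.

196°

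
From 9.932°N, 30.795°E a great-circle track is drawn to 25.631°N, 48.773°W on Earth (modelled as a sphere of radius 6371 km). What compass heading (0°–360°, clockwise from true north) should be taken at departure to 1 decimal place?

294.2°

Δλ = -79.568° = -1.3887 rad.
y = sin Δλ · cos φ₂ = (-0.9835)(0.9016) = -0.8867
x = cos φ₁ sin φ₂ − sin φ₁ cos φ₂ cos Δλ = (0.9850)(0.4326) − (0.1725)(0.9016)(0.1811) = 0.3979
θ = atan2(y, x) = -65.83°; adding 360° gives 294.2°.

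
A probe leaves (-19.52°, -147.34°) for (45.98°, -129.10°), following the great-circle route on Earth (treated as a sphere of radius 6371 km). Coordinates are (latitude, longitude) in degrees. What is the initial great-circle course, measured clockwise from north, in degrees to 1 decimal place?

Δλ = 18.240° = 0.3183 rad.
y = sin Δλ · cos φ₂ = (0.3130)(0.6949) = 0.2175
x = cos φ₁ sin φ₂ − sin φ₁ cos φ₂ cos Δλ = (0.9425)(0.7191) − (-0.3341)(0.6949)(0.9498) = 0.8983
θ = atan2(y, x) = 13.61°, so the bearing is 13.6°.

13.6°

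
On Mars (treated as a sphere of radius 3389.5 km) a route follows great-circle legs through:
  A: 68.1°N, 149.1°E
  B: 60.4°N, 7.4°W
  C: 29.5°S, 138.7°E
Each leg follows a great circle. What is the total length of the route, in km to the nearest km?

11364 km

Leg A→B: central angle 0.8792 rad, distance 2979.9 km.
Leg B→C: central angle 2.4735 rad, distance 8383.8 km.
Total: 2979.9 + 8383.8 ≈ 11364 km.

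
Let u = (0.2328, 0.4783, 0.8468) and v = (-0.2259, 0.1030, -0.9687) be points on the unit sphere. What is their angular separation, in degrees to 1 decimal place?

145.4°

u·v = -0.8236; |u| = 1.0000, |v| = 1.0000.
cos θ = (u·v)/(|u||v|) = -0.8236, so θ = 145.4°.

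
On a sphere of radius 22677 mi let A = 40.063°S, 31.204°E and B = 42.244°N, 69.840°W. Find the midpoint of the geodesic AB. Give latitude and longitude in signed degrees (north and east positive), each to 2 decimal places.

1.71°, -18.16°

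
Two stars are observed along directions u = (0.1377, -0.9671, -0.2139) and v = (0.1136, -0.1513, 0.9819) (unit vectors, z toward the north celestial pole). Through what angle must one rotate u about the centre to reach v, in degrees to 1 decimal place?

u·v = -0.0481; |u| = 1.0000, |v| = 1.0000.
cos θ = (u·v)/(|u||v|) = -0.0481, so θ = 92.8°.

92.8°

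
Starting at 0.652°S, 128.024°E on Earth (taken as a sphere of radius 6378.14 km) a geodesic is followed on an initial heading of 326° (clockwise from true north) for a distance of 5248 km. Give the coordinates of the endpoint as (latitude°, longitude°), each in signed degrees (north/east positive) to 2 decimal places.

Angular distance δ = d/R = 5248/6378.14 = 0.82281 rad; initial bearing θ = 5.6898 rad.
sin φ₂ = sin φ₁ cos δ + cos φ₁ sin δ cos θ = (-0.0114)(0.6802) + (0.9999)(0.7331)(0.8290) = 0.6000, so φ₂ = 36.87°.
Δλ = atan2(sin θ sin δ cos φ₁, cos δ − sin φ₁ sin φ₂) = atan2(-0.4099, 0.6870) = -30.823°.
λ₂ = 128.024° − 30.823° = 97.20°.

36.87°, 97.20°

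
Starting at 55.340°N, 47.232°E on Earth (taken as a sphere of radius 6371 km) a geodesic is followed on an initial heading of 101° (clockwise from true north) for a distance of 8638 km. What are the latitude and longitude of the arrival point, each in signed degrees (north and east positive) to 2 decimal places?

3.98°, 121.25°

Angular distance δ = d/R = 8638/6371 = 1.35583 rad; initial bearing θ = 1.7628 rad.
sin φ₂ = sin φ₁ cos δ + cos φ₁ sin δ cos θ = (0.8225)(0.2133) + (0.5687)(0.9770)(-0.1908) = 0.0694, so φ₂ = 3.98°.
Δλ = atan2(sin θ sin δ cos φ₁, cos δ − sin φ₁ sin φ₂) = atan2(0.5454, 0.1562) = 74.019°.
λ₂ = 47.232° + 74.019° = 121.25°.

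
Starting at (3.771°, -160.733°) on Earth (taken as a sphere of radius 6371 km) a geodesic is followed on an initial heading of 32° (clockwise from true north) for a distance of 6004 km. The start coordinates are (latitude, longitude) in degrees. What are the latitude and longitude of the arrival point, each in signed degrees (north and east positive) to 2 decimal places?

46.32°, -122.36°

Angular distance δ = d/R = 6004/6371 = 0.94240 rad; initial bearing θ = 0.5585 rad.
sin φ₂ = sin φ₁ cos δ + cos φ₁ sin δ cos θ = (0.0658)(0.5879) + (0.9978)(0.8090)(0.8480) = 0.7232, so φ₂ = 46.32°.
Δλ = atan2(sin θ sin δ cos φ₁, cos δ − sin φ₁ sin φ₂) = atan2(0.4278, 0.5403) = 38.370°.
λ₂ = -160.733° + 38.370° = -122.36°.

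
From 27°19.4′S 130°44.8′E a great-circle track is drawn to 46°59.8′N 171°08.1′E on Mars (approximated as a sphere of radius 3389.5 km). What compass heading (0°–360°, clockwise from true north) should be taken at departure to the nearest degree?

Δλ = 40.388° = 0.7049 rad.
y = sin Δλ · cos φ₂ = (0.6480)(0.6820) = 0.4419
x = cos φ₁ sin φ₂ − sin φ₁ cos φ₂ cos Δλ = (0.8884)(0.7313) − (-0.4590)(0.6820)(0.7617) = 0.8882
θ = atan2(y, x) = 26.45°, so the bearing is 26°.

26°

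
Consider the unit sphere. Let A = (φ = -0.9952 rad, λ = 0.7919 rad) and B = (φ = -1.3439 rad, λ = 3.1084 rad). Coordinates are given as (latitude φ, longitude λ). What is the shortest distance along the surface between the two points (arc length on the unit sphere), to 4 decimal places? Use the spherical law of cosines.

In radians: φ₁ = -0.9952, φ₂ = -1.3439, Δλ = 132.726° = 2.3165 rad.
cos c = sin φ₁ sin φ₂ + cos φ₁ cos φ₂ cos Δλ = (-0.8389)(-0.9744) + (0.5443)(0.2250)(-0.6785) = 0.73429,
so c = arccos(0.73429) = 0.74618 rad.
On the unit sphere the arc length equals the central angle: 0.7462.

0.7462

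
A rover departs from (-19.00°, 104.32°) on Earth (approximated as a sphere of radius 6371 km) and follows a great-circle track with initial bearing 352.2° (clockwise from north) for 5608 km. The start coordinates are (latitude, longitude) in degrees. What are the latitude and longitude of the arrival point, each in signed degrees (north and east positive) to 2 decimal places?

Angular distance δ = d/R = 5608/6371 = 0.88024 rad; initial bearing θ = 6.1470 rad.
sin φ₂ = sin φ₁ cos δ + cos φ₁ sin δ cos θ = (-0.3256)(0.6370) + (0.9455)(0.7709)(0.9907) = 0.5148, so φ₂ = 30.98°.
Δλ = atan2(sin θ sin δ cos φ₁, cos δ − sin φ₁ sin φ₂) = atan2(-0.0989, 0.8046) = -7.009°.
λ₂ = 104.320° − 7.009° = 97.31°.

30.98°, 97.31°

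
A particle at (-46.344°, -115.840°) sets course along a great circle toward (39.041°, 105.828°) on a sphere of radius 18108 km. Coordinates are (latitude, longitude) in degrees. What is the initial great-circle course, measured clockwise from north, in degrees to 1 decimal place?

271.7°

Δλ = -138.332° = -2.4143 rad.
y = sin Δλ · cos φ₂ = (-0.6648)(0.7767) = -0.5164
x = cos φ₁ sin φ₂ − sin φ₁ cos φ₂ cos Δλ = (0.6903)(0.6299) − (-0.7235)(0.7767)(-0.7470) = 0.0150
θ = atan2(y, x) = -88.33°; adding 360° gives 271.7°.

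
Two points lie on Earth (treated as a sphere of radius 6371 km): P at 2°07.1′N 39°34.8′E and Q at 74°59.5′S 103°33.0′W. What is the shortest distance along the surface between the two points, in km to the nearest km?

11570 km

In radians: φ₁ = 0.0370, φ₂ = -1.3089, Δλ = -143.130° = -2.4981 rad.
Haversine: a = sin²(Δφ/2) + cos φ₁ cos φ₂ sin²(Δλ/2) = 0.3885 + (0.9993)(0.2590)(0.9000) = 0.62136.
Central angle c = 2·arcsin(√a) = 1.81597 rad.
Distance = R·c = 6371 × 1.8160 ≈ 11570 km.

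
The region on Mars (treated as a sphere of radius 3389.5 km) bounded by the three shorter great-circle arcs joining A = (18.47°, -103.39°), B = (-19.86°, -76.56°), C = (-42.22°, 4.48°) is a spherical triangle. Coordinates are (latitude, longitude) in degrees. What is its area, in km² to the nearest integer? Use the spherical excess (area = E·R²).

2501519 km²

Side lengths (central angles): a = 1.2273, b = 2.0136, c = 0.8115 rad; semiperimeter s = 2.0262.
By l'Huilier's theorem, tan(E/4) = √[tan(s/2) tan((s−a)/2) tan((s−b)/2) tan((s−c)/2)], giving spherical excess E = 0.2177 rad.
Area = E·R² = 0.2177 × (3389.5)² ≈ 2501519 km².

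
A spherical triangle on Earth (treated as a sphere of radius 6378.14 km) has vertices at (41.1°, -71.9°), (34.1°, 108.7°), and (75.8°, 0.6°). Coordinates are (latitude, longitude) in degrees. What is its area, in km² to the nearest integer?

9798660 km²

Side lengths (central angles): a = 1.0697, b = 0.8053, c = 1.8291 rad; semiperimeter s = 1.8520.
By l'Huilier's theorem, tan(E/4) = √[tan(s/2) tan((s−a)/2) tan((s−b)/2) tan((s−c)/2)], giving spherical excess E = 0.2409 rad.
Area = E·R² = 0.2409 × (6378.14)² ≈ 9798660 km².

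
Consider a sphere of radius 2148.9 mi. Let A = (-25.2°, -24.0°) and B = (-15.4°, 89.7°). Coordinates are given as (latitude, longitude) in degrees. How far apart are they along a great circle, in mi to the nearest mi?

3891 mi

With latitudes φ₁ = -25.200°, φ₂ = -15.400° and longitude difference Δλ = 113.700°:
Haversine: a = sin²(Δφ/2) + cos φ₁ cos φ₂ sin²(Δλ/2) = 0.0073 + (0.9048)(0.9641)(0.7010) = 0.61878.
Central angle c = 2·arcsin(√a) = 1.81066 rad.
Distance = R·c = 2148.9 × 1.8107 ≈ 3891 mi.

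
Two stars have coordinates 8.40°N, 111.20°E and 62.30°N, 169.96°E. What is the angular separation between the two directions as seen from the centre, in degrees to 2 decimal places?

68.42°

With latitudes φ₁ = 8.400°, φ₂ = 62.300° and longitude difference Δλ = 58.760°:
cos c = sin φ₁ sin φ₂ + cos φ₁ cos φ₂ cos Δλ = (0.1461)(0.8854) + (0.9893)(0.4648)(0.5186) = 0.36783,
so c = arccos(0.36783) = 1.19412 rad.
So the angular separation is 68.42°.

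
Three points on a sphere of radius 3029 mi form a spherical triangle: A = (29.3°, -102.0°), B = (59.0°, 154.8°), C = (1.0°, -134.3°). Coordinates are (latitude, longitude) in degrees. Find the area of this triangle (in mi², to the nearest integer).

Side lengths (central angles): a = 1.3863, b = 0.7294, c = 1.2483 rad; semiperimeter s = 1.6820.
By l'Huilier's theorem, tan(E/4) = √[tan(s/2) tan((s−a)/2) tan((s−b)/2) tan((s−c)/2)], giving spherical excess E = 0.5469 rad.
Area = E·R² = 0.5469 × (3029)² ≈ 5017326 mi².

5017326 mi²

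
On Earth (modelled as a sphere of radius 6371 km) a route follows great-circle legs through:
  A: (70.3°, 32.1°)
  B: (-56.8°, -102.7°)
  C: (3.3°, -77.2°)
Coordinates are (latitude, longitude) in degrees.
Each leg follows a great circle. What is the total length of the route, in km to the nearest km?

Leg A→B: central angle 2.7334 rad, distance 17414.7 km.
Leg B→C: central angle 1.1094 rad, distance 7067.7 km.
Total: 17414.7 + 7067.7 ≈ 24482 km.

24482 km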